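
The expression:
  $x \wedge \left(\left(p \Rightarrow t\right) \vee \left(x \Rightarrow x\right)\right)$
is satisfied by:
  {x: True}


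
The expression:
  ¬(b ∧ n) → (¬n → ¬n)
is always true.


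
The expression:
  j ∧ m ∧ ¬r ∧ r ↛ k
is never true.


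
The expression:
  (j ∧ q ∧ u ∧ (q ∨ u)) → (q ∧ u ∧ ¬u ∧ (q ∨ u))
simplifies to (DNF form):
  ¬j ∨ ¬q ∨ ¬u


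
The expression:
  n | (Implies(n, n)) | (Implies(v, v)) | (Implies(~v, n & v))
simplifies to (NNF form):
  True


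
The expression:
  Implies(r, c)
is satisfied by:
  {c: True, r: False}
  {r: False, c: False}
  {r: True, c: True}


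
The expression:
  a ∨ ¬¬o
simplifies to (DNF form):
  a ∨ o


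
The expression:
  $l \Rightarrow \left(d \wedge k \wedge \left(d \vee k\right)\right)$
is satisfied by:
  {k: True, d: True, l: False}
  {k: True, d: False, l: False}
  {d: True, k: False, l: False}
  {k: False, d: False, l: False}
  {k: True, l: True, d: True}


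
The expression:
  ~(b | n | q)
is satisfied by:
  {n: False, q: False, b: False}


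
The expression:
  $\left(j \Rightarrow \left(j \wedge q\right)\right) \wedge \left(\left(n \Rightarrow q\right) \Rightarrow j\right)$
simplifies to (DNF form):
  $\left(j \wedge q\right) \vee \left(j \wedge \neg j\right) \vee \left(j \wedge n \wedge q\right) \vee \left(j \wedge n \wedge \neg j\right) \vee \left(j \wedge q \wedge \neg q\right) \vee \left(j \wedge \neg j \wedge \neg q\right) \vee \left(n \wedge q \wedge \neg q\right) \vee \left(n \wedge \neg j \wedge \neg q\right)$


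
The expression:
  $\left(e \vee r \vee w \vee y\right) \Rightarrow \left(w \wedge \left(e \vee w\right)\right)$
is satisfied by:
  {w: True, r: False, y: False, e: False}
  {w: True, e: True, r: False, y: False}
  {w: True, y: True, r: False, e: False}
  {w: True, e: True, y: True, r: False}
  {w: True, r: True, y: False, e: False}
  {w: True, e: True, r: True, y: False}
  {w: True, y: True, r: True, e: False}
  {w: True, e: True, y: True, r: True}
  {e: False, r: False, y: False, w: False}


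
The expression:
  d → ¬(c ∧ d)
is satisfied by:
  {c: False, d: False}
  {d: True, c: False}
  {c: True, d: False}


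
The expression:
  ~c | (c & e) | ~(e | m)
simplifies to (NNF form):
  e | ~c | ~m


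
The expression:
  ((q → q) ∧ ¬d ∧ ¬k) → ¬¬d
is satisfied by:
  {d: True, k: True}
  {d: True, k: False}
  {k: True, d: False}


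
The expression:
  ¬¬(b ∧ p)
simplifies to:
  b ∧ p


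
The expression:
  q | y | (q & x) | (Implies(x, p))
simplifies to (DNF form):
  p | q | y | ~x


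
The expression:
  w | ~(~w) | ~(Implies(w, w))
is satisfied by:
  {w: True}


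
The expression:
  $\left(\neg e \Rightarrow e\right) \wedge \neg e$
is never true.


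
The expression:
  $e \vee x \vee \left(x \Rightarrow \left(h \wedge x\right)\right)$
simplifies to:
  $\text{True}$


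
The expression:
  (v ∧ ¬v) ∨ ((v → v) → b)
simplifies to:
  b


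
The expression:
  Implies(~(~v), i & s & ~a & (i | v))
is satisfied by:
  {i: True, s: True, v: False, a: False}
  {i: True, s: False, v: False, a: False}
  {s: True, a: False, i: False, v: False}
  {a: False, s: False, i: False, v: False}
  {a: True, i: True, s: True, v: False}
  {a: True, i: True, s: False, v: False}
  {a: True, s: True, i: False, v: False}
  {a: True, s: False, i: False, v: False}
  {v: True, i: True, s: True, a: False}


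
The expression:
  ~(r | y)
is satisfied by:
  {y: False, r: False}


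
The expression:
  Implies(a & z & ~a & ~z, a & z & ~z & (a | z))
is always true.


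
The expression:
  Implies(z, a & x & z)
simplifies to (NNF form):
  ~z | (a & x)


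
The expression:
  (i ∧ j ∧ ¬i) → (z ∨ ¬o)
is always true.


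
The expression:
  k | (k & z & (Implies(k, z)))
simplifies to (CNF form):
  k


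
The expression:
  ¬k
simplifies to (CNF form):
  ¬k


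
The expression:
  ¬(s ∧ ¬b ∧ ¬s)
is always true.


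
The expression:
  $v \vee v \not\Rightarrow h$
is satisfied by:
  {v: True}


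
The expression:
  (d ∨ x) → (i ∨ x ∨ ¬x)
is always true.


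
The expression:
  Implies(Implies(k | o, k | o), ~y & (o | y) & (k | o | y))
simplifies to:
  o & ~y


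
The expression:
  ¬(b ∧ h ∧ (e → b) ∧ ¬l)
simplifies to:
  l ∨ ¬b ∨ ¬h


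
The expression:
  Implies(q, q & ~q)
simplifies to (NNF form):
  ~q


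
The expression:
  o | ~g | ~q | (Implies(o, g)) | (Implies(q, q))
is always true.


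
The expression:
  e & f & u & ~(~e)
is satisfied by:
  {e: True, u: True, f: True}


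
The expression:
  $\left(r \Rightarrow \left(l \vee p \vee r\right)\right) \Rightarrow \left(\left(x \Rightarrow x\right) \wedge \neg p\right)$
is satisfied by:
  {p: False}


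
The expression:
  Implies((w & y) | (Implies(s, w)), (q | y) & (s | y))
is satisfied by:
  {y: True, q: True, s: True, w: False}
  {y: True, s: True, w: False, q: False}
  {y: True, q: True, s: True, w: True}
  {y: True, s: True, w: True, q: False}
  {y: True, q: True, w: False, s: False}
  {y: True, w: False, s: False, q: False}
  {y: True, q: True, w: True, s: False}
  {y: True, w: True, s: False, q: False}
  {q: True, s: True, w: False, y: False}
  {s: True, q: False, w: False, y: False}
  {q: True, s: True, w: True, y: False}


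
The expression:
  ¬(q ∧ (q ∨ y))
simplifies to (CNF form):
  ¬q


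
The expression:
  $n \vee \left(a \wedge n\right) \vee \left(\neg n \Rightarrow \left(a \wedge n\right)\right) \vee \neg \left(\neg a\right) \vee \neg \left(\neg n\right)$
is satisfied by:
  {n: True, a: True}
  {n: True, a: False}
  {a: True, n: False}


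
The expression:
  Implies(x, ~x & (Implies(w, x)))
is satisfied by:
  {x: False}


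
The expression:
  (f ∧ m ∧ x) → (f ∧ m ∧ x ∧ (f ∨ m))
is always true.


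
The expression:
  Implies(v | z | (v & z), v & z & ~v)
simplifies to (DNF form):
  ~v & ~z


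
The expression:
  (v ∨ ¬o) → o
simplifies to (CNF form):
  o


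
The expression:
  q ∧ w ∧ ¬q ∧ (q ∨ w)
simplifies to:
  False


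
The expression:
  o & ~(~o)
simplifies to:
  o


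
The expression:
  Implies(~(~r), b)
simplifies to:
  b | ~r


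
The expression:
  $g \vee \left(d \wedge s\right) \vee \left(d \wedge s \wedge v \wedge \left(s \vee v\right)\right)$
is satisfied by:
  {g: True, s: True, d: True}
  {g: True, s: True, d: False}
  {g: True, d: True, s: False}
  {g: True, d: False, s: False}
  {s: True, d: True, g: False}


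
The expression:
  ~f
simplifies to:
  ~f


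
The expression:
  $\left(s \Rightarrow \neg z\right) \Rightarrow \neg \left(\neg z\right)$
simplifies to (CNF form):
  $z$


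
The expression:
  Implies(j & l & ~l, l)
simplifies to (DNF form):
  True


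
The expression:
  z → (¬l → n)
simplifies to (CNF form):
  l ∨ n ∨ ¬z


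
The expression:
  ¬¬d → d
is always true.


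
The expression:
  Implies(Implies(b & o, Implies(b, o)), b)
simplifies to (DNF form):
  b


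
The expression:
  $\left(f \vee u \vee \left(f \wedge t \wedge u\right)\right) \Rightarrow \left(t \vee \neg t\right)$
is always true.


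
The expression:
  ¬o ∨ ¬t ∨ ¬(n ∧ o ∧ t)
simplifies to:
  ¬n ∨ ¬o ∨ ¬t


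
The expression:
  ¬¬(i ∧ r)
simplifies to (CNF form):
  i ∧ r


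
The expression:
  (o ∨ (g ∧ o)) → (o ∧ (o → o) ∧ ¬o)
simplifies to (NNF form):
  ¬o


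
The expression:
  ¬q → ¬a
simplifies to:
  q ∨ ¬a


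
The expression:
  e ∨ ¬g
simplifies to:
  e ∨ ¬g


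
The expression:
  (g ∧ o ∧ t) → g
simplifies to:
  True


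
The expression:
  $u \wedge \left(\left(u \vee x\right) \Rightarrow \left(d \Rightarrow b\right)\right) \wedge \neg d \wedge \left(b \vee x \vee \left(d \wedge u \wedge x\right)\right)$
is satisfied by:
  {u: True, b: True, x: True, d: False}
  {u: True, b: True, d: False, x: False}
  {u: True, x: True, d: False, b: False}


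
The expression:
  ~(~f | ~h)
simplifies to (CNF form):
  f & h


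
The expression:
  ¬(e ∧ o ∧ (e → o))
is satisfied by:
  {e: False, o: False}
  {o: True, e: False}
  {e: True, o: False}


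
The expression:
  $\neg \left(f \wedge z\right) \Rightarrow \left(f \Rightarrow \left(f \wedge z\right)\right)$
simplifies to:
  $z \vee \neg f$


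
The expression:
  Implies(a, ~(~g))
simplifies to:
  g | ~a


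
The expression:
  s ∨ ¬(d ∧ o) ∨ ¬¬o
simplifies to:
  True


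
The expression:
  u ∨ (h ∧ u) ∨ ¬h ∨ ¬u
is always true.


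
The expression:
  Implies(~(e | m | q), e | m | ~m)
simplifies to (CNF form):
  True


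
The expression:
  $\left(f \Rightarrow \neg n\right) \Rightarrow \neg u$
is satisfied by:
  {f: True, n: True, u: False}
  {f: True, n: False, u: False}
  {n: True, f: False, u: False}
  {f: False, n: False, u: False}
  {u: True, f: True, n: True}


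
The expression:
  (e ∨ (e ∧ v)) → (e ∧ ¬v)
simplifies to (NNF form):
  ¬e ∨ ¬v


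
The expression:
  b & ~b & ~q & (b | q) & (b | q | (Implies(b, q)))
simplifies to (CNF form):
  False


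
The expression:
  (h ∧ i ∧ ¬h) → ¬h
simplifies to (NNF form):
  True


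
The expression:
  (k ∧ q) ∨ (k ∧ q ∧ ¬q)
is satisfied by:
  {q: True, k: True}


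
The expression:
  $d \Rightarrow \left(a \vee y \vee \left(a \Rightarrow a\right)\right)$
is always true.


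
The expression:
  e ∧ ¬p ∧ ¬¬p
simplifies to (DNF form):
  False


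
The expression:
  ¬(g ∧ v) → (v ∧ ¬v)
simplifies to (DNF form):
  g ∧ v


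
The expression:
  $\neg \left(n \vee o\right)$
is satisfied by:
  {n: False, o: False}


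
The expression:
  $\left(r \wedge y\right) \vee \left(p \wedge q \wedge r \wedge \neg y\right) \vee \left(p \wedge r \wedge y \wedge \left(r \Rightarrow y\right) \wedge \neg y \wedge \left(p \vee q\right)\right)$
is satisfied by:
  {r: True, y: True, p: True, q: True}
  {r: True, y: True, p: True, q: False}
  {r: True, y: True, q: True, p: False}
  {r: True, y: True, q: False, p: False}
  {r: True, p: True, q: True, y: False}


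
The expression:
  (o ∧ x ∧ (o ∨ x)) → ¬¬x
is always true.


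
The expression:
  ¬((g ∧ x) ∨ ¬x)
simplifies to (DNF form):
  x ∧ ¬g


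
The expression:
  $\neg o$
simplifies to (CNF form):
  $\neg o$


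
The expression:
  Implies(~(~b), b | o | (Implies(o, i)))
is always true.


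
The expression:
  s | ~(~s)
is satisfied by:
  {s: True}


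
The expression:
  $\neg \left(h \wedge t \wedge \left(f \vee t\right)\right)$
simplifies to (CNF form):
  $\neg h \vee \neg t$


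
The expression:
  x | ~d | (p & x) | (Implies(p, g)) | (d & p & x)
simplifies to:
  g | x | ~d | ~p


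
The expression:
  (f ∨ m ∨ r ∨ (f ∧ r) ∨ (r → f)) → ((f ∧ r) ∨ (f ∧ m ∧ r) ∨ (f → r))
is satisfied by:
  {r: True, f: False}
  {f: False, r: False}
  {f: True, r: True}


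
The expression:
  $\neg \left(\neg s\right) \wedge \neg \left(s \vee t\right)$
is never true.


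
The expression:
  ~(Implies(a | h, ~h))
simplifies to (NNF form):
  h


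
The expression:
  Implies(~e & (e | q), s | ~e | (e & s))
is always true.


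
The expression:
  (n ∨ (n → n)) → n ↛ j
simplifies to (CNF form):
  n ∧ ¬j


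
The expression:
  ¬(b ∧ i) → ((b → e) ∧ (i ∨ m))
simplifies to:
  i ∨ (e ∧ m) ∨ (m ∧ ¬b)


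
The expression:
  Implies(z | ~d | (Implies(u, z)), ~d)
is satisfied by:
  {u: True, z: False, d: False}
  {z: False, d: False, u: False}
  {u: True, z: True, d: False}
  {z: True, u: False, d: False}
  {d: True, u: True, z: False}


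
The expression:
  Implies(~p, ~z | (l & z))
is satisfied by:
  {l: True, p: True, z: False}
  {l: True, p: False, z: False}
  {p: True, l: False, z: False}
  {l: False, p: False, z: False}
  {z: True, l: True, p: True}
  {z: True, l: True, p: False}
  {z: True, p: True, l: False}


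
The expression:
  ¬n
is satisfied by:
  {n: False}


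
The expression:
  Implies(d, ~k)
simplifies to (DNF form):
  ~d | ~k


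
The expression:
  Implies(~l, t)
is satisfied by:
  {t: True, l: True}
  {t: True, l: False}
  {l: True, t: False}


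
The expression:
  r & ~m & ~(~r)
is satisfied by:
  {r: True, m: False}


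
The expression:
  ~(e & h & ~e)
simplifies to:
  True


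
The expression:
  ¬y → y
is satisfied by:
  {y: True}


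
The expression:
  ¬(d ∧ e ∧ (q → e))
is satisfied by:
  {e: False, d: False}
  {d: True, e: False}
  {e: True, d: False}


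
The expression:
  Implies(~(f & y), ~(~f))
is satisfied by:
  {f: True}


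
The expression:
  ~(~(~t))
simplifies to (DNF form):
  ~t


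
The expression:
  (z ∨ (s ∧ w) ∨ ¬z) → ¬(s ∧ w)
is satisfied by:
  {s: False, w: False}
  {w: True, s: False}
  {s: True, w: False}


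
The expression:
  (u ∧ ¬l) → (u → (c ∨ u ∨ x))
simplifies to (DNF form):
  True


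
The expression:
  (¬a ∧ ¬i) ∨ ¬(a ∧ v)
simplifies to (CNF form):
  ¬a ∨ ¬v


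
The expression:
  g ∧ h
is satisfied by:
  {h: True, g: True}


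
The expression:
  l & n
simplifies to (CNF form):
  l & n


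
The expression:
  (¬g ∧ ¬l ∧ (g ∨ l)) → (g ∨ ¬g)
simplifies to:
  True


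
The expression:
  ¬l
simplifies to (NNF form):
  ¬l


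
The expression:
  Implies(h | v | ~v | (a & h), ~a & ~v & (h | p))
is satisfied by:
  {p: True, h: True, v: False, a: False}
  {p: True, v: False, h: False, a: False}
  {h: True, p: False, v: False, a: False}


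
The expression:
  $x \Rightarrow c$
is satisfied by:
  {c: True, x: False}
  {x: False, c: False}
  {x: True, c: True}


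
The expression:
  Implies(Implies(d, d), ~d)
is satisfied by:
  {d: False}


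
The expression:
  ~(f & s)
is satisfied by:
  {s: False, f: False}
  {f: True, s: False}
  {s: True, f: False}


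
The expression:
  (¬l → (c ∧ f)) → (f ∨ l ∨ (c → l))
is always true.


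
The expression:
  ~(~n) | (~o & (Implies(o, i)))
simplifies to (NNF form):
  n | ~o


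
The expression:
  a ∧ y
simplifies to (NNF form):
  a ∧ y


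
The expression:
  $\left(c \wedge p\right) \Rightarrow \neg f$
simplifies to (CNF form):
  $\neg c \vee \neg f \vee \neg p$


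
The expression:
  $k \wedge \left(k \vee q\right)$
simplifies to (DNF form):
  $k$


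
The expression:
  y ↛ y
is never true.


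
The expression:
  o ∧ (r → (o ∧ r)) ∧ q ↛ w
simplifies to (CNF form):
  o ∧ q ∧ ¬w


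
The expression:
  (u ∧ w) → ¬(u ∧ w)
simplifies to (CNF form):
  ¬u ∨ ¬w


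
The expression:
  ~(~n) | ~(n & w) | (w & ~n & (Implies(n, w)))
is always true.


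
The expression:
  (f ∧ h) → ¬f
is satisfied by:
  {h: False, f: False}
  {f: True, h: False}
  {h: True, f: False}


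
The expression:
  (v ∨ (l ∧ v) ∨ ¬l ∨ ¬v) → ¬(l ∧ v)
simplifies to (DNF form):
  ¬l ∨ ¬v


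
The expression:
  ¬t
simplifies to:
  ¬t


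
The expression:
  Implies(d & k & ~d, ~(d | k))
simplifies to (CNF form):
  True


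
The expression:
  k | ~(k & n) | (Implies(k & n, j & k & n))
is always true.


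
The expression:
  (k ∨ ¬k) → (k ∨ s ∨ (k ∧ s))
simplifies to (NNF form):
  k ∨ s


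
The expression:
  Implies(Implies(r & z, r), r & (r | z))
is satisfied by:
  {r: True}


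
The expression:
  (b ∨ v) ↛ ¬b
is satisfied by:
  {b: True}


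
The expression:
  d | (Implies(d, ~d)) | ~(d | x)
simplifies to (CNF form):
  True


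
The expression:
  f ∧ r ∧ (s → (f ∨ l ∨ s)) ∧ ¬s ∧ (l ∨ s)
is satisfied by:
  {r: True, f: True, l: True, s: False}


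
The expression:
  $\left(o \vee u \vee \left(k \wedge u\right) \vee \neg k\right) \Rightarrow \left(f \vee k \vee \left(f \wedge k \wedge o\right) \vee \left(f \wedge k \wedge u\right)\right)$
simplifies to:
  $f \vee k$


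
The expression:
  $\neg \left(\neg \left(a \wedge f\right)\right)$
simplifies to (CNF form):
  $a \wedge f$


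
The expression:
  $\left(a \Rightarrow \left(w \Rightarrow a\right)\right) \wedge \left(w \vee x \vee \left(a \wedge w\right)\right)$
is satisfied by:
  {x: True, w: True}
  {x: True, w: False}
  {w: True, x: False}


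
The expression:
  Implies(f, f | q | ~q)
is always true.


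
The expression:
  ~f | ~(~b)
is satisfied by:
  {b: True, f: False}
  {f: False, b: False}
  {f: True, b: True}


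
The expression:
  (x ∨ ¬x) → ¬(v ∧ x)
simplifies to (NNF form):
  ¬v ∨ ¬x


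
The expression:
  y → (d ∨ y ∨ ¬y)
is always true.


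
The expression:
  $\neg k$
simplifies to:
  $\neg k$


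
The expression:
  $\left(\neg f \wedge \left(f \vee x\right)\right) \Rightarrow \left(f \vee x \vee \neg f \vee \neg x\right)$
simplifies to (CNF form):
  $\text{True}$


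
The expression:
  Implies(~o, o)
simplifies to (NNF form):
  o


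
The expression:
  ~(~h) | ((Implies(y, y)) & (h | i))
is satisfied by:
  {i: True, h: True}
  {i: True, h: False}
  {h: True, i: False}


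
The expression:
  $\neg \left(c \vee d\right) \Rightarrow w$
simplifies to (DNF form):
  $c \vee d \vee w$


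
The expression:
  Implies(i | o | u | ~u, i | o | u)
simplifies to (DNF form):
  i | o | u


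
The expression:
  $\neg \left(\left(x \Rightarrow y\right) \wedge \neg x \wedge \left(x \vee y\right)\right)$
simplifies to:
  $x \vee \neg y$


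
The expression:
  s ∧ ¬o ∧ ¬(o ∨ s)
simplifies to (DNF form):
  False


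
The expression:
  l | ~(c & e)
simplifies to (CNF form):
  l | ~c | ~e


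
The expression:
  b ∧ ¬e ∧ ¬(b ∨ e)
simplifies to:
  False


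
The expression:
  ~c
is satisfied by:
  {c: False}


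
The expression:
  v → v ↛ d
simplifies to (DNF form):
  ¬d ∨ ¬v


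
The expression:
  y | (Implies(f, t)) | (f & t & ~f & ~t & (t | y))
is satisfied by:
  {y: True, t: True, f: False}
  {y: True, t: False, f: False}
  {t: True, y: False, f: False}
  {y: False, t: False, f: False}
  {f: True, y: True, t: True}
  {f: True, y: True, t: False}
  {f: True, t: True, y: False}


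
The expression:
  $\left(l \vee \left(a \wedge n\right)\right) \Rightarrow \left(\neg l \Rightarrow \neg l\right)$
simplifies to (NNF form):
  $\text{True}$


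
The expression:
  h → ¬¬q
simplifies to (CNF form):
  q ∨ ¬h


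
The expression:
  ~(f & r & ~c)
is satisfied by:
  {c: True, r: False, f: False}
  {c: False, r: False, f: False}
  {f: True, c: True, r: False}
  {f: True, c: False, r: False}
  {r: True, c: True, f: False}
  {r: True, c: False, f: False}
  {r: True, f: True, c: True}


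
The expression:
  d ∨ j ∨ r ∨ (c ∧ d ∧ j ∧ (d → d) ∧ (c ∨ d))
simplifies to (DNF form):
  d ∨ j ∨ r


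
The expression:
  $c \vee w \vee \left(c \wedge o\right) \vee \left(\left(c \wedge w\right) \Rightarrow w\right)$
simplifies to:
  $\text{True}$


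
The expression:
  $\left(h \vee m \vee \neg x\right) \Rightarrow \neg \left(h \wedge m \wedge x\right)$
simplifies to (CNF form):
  $\neg h \vee \neg m \vee \neg x$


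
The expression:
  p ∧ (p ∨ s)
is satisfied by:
  {p: True}


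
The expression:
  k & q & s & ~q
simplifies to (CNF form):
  False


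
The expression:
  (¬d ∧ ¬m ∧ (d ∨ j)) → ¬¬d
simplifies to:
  d ∨ m ∨ ¬j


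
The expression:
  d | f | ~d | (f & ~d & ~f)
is always true.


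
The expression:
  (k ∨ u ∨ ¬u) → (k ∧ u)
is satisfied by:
  {u: True, k: True}


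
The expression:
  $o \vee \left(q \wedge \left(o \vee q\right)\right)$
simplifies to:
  $o \vee q$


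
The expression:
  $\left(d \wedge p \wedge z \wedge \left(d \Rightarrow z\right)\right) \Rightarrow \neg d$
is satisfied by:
  {p: False, z: False, d: False}
  {d: True, p: False, z: False}
  {z: True, p: False, d: False}
  {d: True, z: True, p: False}
  {p: True, d: False, z: False}
  {d: True, p: True, z: False}
  {z: True, p: True, d: False}


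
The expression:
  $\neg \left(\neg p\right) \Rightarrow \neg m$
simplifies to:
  $\neg m \vee \neg p$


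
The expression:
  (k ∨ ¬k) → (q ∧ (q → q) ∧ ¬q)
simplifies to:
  False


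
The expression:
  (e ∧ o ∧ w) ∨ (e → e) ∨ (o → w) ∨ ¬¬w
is always true.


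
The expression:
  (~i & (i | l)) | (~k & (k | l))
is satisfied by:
  {l: True, k: False, i: False}
  {i: True, l: True, k: False}
  {k: True, l: True, i: False}


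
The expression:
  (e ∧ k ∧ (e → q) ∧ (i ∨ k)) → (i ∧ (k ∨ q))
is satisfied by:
  {i: True, k: False, q: False, e: False}
  {i: False, k: False, q: False, e: False}
  {i: True, e: True, k: False, q: False}
  {e: True, i: False, k: False, q: False}
  {i: True, q: True, e: False, k: False}
  {q: True, e: False, k: False, i: False}
  {i: True, e: True, q: True, k: False}
  {e: True, q: True, i: False, k: False}
  {i: True, k: True, e: False, q: False}
  {k: True, e: False, q: False, i: False}
  {i: True, e: True, k: True, q: False}
  {e: True, k: True, i: False, q: False}
  {i: True, q: True, k: True, e: False}
  {q: True, k: True, e: False, i: False}
  {i: True, e: True, q: True, k: True}


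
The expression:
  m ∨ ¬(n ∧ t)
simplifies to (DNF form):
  m ∨ ¬n ∨ ¬t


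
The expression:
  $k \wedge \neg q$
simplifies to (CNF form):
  $k \wedge \neg q$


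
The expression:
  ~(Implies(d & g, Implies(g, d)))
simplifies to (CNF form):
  False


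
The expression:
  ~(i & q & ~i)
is always true.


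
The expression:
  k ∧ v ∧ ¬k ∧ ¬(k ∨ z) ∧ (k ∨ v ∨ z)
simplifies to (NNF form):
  False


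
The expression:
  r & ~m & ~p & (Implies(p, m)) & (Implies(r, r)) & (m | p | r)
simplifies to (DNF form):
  r & ~m & ~p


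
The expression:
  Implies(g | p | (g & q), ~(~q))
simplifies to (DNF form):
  q | (~g & ~p)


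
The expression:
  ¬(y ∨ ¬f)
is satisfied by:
  {f: True, y: False}


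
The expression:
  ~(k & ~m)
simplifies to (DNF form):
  m | ~k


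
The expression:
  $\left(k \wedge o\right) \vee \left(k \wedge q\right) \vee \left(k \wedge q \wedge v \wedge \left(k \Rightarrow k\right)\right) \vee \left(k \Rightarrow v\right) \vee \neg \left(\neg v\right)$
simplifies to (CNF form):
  $o \vee q \vee v \vee \neg k$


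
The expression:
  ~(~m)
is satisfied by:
  {m: True}


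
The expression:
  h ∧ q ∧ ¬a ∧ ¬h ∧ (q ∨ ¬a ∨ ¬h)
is never true.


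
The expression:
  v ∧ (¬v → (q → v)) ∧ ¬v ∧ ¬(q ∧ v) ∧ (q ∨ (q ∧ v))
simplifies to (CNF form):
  False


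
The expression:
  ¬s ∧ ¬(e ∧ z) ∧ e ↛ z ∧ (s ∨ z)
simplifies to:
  False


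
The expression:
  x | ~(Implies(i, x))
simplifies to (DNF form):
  i | x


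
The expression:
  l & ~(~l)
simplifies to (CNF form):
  l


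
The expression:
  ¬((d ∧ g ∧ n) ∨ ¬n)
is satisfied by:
  {n: True, g: False, d: False}
  {n: True, d: True, g: False}
  {n: True, g: True, d: False}


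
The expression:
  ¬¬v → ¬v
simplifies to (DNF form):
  ¬v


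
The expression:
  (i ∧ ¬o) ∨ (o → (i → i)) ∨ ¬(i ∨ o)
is always true.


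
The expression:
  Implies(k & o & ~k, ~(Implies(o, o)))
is always true.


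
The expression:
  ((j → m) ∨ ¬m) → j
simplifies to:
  j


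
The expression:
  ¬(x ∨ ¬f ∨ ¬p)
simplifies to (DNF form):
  f ∧ p ∧ ¬x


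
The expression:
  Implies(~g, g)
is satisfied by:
  {g: True}


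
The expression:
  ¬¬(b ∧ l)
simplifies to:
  b ∧ l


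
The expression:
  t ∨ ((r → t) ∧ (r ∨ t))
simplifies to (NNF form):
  t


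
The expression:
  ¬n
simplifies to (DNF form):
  ¬n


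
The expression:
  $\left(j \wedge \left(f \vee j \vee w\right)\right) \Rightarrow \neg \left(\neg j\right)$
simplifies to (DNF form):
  $\text{True}$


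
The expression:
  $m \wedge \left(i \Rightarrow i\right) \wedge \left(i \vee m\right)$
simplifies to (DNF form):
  $m$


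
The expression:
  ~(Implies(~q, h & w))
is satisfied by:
  {q: False, w: False, h: False}
  {h: True, q: False, w: False}
  {w: True, q: False, h: False}


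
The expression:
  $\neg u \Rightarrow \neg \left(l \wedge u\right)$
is always true.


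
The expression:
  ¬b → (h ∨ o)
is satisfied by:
  {b: True, o: True, h: True}
  {b: True, o: True, h: False}
  {b: True, h: True, o: False}
  {b: True, h: False, o: False}
  {o: True, h: True, b: False}
  {o: True, h: False, b: False}
  {h: True, o: False, b: False}


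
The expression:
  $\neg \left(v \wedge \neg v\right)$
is always true.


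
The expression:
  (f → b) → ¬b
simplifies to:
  ¬b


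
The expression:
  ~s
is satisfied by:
  {s: False}


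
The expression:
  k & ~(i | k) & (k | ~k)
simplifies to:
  False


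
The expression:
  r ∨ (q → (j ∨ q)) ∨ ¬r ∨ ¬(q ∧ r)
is always true.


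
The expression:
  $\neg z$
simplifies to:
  $\neg z$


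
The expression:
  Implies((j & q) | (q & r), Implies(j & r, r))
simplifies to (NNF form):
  True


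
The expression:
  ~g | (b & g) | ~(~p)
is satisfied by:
  {b: True, p: True, g: False}
  {b: True, g: False, p: False}
  {p: True, g: False, b: False}
  {p: False, g: False, b: False}
  {b: True, p: True, g: True}
  {b: True, g: True, p: False}
  {p: True, g: True, b: False}


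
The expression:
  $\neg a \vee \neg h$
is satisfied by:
  {h: False, a: False}
  {a: True, h: False}
  {h: True, a: False}


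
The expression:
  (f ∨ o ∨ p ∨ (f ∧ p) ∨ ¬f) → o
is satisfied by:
  {o: True}


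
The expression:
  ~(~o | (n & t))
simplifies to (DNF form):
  (o & ~n) | (o & ~t)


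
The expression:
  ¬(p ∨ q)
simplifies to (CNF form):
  ¬p ∧ ¬q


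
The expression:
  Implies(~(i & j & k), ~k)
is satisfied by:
  {i: True, j: True, k: False}
  {i: True, j: False, k: False}
  {j: True, i: False, k: False}
  {i: False, j: False, k: False}
  {i: True, k: True, j: True}


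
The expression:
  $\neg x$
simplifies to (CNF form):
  $\neg x$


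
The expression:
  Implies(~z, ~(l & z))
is always true.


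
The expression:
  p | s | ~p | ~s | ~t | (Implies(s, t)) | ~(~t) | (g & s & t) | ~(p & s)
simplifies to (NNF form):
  True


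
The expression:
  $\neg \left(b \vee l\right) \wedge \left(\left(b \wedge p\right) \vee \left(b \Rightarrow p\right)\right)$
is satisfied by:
  {l: False, b: False}


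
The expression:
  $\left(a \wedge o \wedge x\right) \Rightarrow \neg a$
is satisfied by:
  {x: False, o: False, a: False}
  {a: True, x: False, o: False}
  {o: True, x: False, a: False}
  {a: True, o: True, x: False}
  {x: True, a: False, o: False}
  {a: True, x: True, o: False}
  {o: True, x: True, a: False}


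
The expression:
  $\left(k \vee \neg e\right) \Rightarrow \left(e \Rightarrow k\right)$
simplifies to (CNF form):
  $\text{True}$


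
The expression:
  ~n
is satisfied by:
  {n: False}


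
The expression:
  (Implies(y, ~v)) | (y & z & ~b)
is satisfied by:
  {z: True, b: False, v: False, y: False}
  {z: False, b: False, v: False, y: False}
  {z: True, b: True, v: False, y: False}
  {b: True, z: False, v: False, y: False}
  {y: True, z: True, b: False, v: False}
  {y: True, z: False, b: False, v: False}
  {y: True, z: True, b: True, v: False}
  {y: True, b: True, z: False, v: False}
  {v: True, z: True, y: False, b: False}
  {v: True, y: False, b: False, z: False}
  {z: True, v: True, b: True, y: False}
  {v: True, b: True, y: False, z: False}
  {z: True, v: True, y: True, b: False}


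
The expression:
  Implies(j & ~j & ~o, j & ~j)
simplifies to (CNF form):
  True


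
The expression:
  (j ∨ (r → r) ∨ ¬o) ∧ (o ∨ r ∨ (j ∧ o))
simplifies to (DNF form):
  o ∨ r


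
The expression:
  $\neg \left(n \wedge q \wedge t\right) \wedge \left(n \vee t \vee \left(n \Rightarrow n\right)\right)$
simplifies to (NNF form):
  $\neg n \vee \neg q \vee \neg t$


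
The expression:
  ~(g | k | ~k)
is never true.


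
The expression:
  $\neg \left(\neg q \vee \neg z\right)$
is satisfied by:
  {z: True, q: True}


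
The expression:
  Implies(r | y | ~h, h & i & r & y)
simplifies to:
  h & (i | ~y) & (r | ~y) & (y | ~r)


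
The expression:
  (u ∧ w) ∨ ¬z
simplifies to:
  (u ∧ w) ∨ ¬z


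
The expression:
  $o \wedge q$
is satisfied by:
  {o: True, q: True}


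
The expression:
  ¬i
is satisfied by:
  {i: False}


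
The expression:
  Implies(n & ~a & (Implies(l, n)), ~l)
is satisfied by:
  {a: True, l: False, n: False}
  {l: False, n: False, a: False}
  {a: True, n: True, l: False}
  {n: True, l: False, a: False}
  {a: True, l: True, n: False}
  {l: True, a: False, n: False}
  {a: True, n: True, l: True}


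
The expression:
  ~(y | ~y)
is never true.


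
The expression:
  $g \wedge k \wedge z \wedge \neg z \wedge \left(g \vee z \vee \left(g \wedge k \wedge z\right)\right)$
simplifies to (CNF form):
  $\text{False}$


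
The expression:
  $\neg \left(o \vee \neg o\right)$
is never true.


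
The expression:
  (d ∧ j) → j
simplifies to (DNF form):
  True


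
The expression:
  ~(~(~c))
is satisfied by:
  {c: False}


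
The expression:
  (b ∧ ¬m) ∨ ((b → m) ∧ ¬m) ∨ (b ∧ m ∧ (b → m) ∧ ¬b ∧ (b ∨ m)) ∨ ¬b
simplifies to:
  ¬b ∨ ¬m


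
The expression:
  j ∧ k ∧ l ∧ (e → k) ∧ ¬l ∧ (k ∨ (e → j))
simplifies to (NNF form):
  False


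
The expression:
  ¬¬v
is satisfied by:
  {v: True}


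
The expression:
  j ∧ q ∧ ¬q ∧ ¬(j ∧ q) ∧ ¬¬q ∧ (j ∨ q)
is never true.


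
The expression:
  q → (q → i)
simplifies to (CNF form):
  i ∨ ¬q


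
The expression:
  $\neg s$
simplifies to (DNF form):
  $\neg s$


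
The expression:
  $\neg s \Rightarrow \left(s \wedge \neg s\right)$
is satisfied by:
  {s: True}


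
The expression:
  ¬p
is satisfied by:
  {p: False}


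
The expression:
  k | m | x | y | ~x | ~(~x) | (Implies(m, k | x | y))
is always true.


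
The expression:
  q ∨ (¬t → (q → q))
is always true.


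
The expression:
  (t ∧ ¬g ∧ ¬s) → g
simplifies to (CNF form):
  g ∨ s ∨ ¬t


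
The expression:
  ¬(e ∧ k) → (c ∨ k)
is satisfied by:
  {k: True, c: True}
  {k: True, c: False}
  {c: True, k: False}


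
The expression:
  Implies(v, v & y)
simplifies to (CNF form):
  y | ~v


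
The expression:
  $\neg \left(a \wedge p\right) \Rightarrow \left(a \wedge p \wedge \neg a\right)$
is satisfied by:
  {a: True, p: True}


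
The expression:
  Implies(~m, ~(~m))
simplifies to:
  m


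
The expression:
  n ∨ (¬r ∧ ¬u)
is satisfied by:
  {n: True, r: False, u: False}
  {n: True, u: True, r: False}
  {n: True, r: True, u: False}
  {n: True, u: True, r: True}
  {u: False, r: False, n: False}


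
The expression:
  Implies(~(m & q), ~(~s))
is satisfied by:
  {m: True, s: True, q: True}
  {m: True, s: True, q: False}
  {s: True, q: True, m: False}
  {s: True, q: False, m: False}
  {m: True, q: True, s: False}


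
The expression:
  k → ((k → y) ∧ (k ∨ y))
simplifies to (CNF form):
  y ∨ ¬k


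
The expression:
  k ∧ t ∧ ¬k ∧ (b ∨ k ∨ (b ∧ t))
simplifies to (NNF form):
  False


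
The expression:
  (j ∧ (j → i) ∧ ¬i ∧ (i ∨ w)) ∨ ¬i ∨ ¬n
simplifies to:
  ¬i ∨ ¬n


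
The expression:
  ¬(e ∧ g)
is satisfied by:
  {g: False, e: False}
  {e: True, g: False}
  {g: True, e: False}


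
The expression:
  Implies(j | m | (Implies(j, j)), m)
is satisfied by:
  {m: True}


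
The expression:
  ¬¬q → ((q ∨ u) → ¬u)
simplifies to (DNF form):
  ¬q ∨ ¬u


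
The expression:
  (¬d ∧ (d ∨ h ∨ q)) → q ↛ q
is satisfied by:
  {d: True, q: False, h: False}
  {d: True, h: True, q: False}
  {d: True, q: True, h: False}
  {d: True, h: True, q: True}
  {h: False, q: False, d: False}


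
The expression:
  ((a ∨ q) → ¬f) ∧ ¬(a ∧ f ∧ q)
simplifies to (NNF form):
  (¬a ∧ ¬q) ∨ ¬f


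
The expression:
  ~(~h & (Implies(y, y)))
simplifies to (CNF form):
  h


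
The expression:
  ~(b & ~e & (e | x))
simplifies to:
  e | ~b | ~x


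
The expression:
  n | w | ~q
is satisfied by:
  {n: True, w: True, q: False}
  {n: True, w: False, q: False}
  {w: True, n: False, q: False}
  {n: False, w: False, q: False}
  {n: True, q: True, w: True}
  {n: True, q: True, w: False}
  {q: True, w: True, n: False}


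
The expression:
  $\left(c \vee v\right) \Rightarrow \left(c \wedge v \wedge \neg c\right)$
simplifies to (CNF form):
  $\neg c \wedge \neg v$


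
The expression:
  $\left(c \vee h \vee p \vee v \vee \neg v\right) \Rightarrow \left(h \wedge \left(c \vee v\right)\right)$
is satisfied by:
  {h: True, c: True, v: True}
  {h: True, c: True, v: False}
  {h: True, v: True, c: False}


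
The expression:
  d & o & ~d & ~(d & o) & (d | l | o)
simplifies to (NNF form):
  False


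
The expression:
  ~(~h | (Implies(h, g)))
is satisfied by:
  {h: True, g: False}


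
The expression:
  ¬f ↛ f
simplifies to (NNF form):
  True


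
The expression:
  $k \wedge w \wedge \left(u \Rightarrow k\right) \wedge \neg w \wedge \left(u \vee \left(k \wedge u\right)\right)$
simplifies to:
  $\text{False}$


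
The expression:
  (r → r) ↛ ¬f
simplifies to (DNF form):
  f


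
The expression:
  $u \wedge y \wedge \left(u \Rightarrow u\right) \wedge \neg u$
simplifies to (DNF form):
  $\text{False}$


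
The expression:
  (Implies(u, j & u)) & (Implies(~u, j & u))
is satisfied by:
  {j: True, u: True}


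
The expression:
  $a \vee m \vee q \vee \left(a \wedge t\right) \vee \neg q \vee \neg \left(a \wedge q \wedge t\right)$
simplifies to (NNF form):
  $\text{True}$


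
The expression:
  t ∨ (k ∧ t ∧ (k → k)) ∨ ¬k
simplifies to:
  t ∨ ¬k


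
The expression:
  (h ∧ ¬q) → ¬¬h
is always true.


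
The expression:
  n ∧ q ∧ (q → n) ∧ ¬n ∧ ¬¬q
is never true.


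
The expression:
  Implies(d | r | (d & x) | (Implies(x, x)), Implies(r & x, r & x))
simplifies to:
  True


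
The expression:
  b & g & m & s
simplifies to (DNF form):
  b & g & m & s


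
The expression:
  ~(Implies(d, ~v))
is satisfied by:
  {d: True, v: True}


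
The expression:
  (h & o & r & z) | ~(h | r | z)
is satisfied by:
  {o: True, h: False, z: False, r: False}
  {o: False, h: False, z: False, r: False}
  {r: True, z: True, h: True, o: True}


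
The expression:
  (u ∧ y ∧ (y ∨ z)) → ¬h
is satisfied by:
  {h: False, u: False, y: False}
  {y: True, h: False, u: False}
  {u: True, h: False, y: False}
  {y: True, u: True, h: False}
  {h: True, y: False, u: False}
  {y: True, h: True, u: False}
  {u: True, h: True, y: False}


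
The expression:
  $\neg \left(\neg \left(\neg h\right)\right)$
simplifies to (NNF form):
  $\neg h$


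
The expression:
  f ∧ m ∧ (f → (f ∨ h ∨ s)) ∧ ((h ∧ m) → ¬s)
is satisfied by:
  {m: True, f: True, s: False, h: False}
  {m: True, h: True, f: True, s: False}
  {m: True, s: True, f: True, h: False}


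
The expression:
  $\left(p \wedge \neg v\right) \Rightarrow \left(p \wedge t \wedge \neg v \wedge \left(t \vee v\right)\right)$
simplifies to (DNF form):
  $t \vee v \vee \neg p$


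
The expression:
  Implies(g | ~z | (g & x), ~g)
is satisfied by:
  {g: False}


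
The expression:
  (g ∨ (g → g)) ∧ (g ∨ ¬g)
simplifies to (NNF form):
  True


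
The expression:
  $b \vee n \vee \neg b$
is always true.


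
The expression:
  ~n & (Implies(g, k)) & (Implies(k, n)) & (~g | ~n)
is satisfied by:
  {n: False, g: False, k: False}


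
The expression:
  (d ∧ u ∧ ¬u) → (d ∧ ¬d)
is always true.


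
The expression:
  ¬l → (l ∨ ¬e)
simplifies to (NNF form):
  l ∨ ¬e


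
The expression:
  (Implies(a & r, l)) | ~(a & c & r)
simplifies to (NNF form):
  l | ~a | ~c | ~r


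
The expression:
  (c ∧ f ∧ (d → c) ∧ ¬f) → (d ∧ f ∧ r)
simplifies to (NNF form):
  True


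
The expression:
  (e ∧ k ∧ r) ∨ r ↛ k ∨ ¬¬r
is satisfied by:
  {r: True}


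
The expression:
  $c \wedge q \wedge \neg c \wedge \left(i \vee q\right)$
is never true.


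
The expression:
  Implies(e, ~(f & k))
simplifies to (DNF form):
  ~e | ~f | ~k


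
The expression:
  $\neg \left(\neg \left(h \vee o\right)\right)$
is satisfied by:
  {o: True, h: True}
  {o: True, h: False}
  {h: True, o: False}


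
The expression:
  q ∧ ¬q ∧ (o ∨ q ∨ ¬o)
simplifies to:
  False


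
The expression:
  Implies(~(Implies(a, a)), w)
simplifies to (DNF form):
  True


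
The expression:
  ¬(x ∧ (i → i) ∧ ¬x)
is always true.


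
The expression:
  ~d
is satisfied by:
  {d: False}


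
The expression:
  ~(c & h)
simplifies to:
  ~c | ~h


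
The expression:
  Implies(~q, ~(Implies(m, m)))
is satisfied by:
  {q: True}


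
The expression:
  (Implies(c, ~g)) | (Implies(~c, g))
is always true.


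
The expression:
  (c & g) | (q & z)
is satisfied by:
  {z: True, g: True, c: True, q: True}
  {z: True, g: True, c: True, q: False}
  {z: True, g: True, q: True, c: False}
  {z: True, c: True, q: True, g: False}
  {z: True, c: False, q: True, g: False}
  {g: True, c: True, q: True, z: False}
  {g: True, c: True, q: False, z: False}


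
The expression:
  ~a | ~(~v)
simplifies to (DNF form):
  v | ~a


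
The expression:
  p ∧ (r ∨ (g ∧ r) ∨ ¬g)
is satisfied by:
  {p: True, r: True, g: False}
  {p: True, g: False, r: False}
  {p: True, r: True, g: True}


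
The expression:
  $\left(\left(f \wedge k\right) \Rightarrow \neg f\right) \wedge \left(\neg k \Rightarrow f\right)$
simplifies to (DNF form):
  $\left(f \wedge \neg k\right) \vee \left(k \wedge \neg f\right)$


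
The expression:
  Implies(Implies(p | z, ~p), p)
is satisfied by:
  {p: True}


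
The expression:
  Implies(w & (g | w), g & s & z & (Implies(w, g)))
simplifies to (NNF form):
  ~w | (g & s & z)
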